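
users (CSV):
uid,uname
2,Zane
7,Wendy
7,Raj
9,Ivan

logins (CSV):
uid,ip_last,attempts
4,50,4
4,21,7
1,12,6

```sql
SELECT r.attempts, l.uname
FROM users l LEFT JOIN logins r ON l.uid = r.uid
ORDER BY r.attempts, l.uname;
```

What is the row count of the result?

4

LEFT JOIN keeps every row from `users`; unmatched rows get NULL for `logins`'s columns.
Matching on l.uid = r.uid.
Matched pairs: 0; unmatched l rows kept: 4.
Total: 0 matched + 4 padded = 4 rows.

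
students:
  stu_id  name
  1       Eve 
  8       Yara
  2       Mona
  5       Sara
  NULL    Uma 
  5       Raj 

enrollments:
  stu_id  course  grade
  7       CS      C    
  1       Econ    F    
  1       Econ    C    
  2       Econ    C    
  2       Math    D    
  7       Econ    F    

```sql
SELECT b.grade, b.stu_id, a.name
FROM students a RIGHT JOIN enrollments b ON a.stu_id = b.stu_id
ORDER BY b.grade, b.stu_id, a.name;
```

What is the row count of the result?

RIGHT JOIN keeps every row from `enrollments`; unmatched rows get NULL for `students`'s columns.
Matching on a.stu_id = b.stu_id. A NULL in a compared column never satisfies the condition.
Matched pairs: 4; unmatched b rows kept: 2.
Total: 4 matched + 2 padded = 6 rows.

6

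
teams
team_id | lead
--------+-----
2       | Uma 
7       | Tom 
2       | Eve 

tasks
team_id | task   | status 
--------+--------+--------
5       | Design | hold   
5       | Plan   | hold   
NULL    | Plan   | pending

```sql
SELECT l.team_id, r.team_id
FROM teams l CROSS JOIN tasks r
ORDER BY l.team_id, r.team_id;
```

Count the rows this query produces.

CROSS JOIN pairs every row of `teams` with every row of `tasks`: 3 × 3 = 9 rows.

9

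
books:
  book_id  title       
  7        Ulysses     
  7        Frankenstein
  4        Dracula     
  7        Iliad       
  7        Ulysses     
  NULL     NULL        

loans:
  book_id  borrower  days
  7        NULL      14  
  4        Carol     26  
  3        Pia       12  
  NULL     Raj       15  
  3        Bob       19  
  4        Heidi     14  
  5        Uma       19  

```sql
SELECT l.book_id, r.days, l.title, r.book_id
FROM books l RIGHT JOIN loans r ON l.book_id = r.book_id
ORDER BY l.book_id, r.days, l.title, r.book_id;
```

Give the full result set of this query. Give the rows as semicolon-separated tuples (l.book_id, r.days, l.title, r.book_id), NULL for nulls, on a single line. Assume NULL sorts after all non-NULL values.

RIGHT JOIN keeps every row from `loans`; unmatched rows get NULL for `books`'s columns.
Matching on l.book_id = r.book_id. A NULL in a compared column never satisfies the condition.
- book_id=7: 1 matching r row(s), so 1 row(s) emitted.
- book_id=7: 1 matching r row(s), so 1 row(s) emitted.
- book_id=4: 2 matching r row(s), so 2 row(s) emitted.
- book_id=7: 1 matching r row(s), so 1 row(s) emitted.
- book_id=7: 1 matching r row(s), so 1 row(s) emitted.
- book_id=NULL: no matching r row.
- plus 4 unmatched r row(s), each kept with NULL l columns.
After projecting and ordering:
l.book_id | r.days | l.title | r.book_id
4 | 14 | Dracula | 4
4 | 26 | Dracula | 4
7 | 14 | Frankenstein | 7
7 | 14 | Iliad | 7
7 | 14 | Ulysses | 7
7 | 14 | Ulysses | 7
NULL | 12 | NULL | 3
NULL | 15 | NULL | NULL
NULL | 19 | NULL | 3
NULL | 19 | NULL | 5

(4, 14, Dracula, 4); (4, 26, Dracula, 4); (7, 14, Frankenstein, 7); (7, 14, Iliad, 7); (7, 14, Ulysses, 7); (7, 14, Ulysses, 7); (NULL, 12, NULL, 3); (NULL, 15, NULL, NULL); (NULL, 19, NULL, 3); (NULL, 19, NULL, 5)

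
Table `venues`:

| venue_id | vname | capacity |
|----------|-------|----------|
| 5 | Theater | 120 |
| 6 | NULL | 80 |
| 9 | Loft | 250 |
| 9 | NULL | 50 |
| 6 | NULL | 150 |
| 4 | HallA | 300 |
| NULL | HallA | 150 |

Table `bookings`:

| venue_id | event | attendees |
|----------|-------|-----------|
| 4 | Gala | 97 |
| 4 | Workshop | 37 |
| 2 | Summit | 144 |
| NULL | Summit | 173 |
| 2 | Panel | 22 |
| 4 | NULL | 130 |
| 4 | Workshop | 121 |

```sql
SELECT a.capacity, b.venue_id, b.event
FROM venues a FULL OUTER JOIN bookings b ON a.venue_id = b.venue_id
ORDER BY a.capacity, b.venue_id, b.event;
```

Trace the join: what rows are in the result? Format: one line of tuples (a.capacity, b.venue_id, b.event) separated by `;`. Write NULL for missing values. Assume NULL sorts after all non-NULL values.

(50, NULL, NULL); (80, NULL, NULL); (120, NULL, NULL); (150, NULL, NULL); (150, NULL, NULL); (250, NULL, NULL); (300, 4, Gala); (300, 4, Workshop); (300, 4, Workshop); (300, 4, NULL); (NULL, 2, Panel); (NULL, 2, Summit); (NULL, NULL, Summit)

FULL OUTER JOIN keeps every row from both sides; unmatched rows get NULL for the other side's columns.
Matching on a.venue_id = b.venue_id. A NULL in a compared column never satisfies the condition.
Matched pairs: 4; unmatched a rows kept: 6; unmatched b rows kept: 3.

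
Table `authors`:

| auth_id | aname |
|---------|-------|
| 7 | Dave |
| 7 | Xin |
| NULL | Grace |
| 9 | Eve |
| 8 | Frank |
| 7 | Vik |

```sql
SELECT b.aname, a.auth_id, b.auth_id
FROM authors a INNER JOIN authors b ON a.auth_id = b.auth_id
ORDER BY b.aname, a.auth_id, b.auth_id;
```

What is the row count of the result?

INNER JOIN keeps only pairs where the ON condition holds.
Matching on a.auth_id = b.auth_id. A NULL in a compared column never satisfies the condition.
Matched pairs: 11.
Total: 11 rows.

11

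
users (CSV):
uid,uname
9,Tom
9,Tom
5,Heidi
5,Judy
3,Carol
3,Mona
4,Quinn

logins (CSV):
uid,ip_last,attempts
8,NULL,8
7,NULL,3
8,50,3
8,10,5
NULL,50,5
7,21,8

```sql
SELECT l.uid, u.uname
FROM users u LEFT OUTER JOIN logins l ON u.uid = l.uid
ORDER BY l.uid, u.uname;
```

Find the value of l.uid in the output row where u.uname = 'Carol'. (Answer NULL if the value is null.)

LEFT JOIN keeps every row from `users`; unmatched rows get NULL for `logins`'s columns.
Matching on u.uid = l.uid. A NULL in a compared column never satisfies the condition.
- u[0] uid=9 → no match; kept with NULLs on the l side.
- u[1] uid=9 → no match; kept with NULLs on the l side.
- u[2] uid=5 → no match; kept with NULLs on the l side.
- u[3] uid=5 → no match; kept with NULLs on the l side.
- u[4] uid=3 → no match; kept with NULLs on the l side.
- u[5] uid=3 → no match; kept with NULLs on the l side.
- u[6] uid=4 → no match; kept with NULLs on the l side.

NULL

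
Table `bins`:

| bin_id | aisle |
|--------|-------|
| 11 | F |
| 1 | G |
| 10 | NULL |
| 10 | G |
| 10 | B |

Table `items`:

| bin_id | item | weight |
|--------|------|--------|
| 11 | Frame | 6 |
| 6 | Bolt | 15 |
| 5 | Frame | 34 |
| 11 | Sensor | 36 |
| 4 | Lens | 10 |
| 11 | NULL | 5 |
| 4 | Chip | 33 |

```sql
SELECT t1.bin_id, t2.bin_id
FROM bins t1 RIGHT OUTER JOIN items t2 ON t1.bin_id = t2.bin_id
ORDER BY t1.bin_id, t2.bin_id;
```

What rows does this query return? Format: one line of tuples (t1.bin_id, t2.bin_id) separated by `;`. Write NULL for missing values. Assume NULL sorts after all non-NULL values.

RIGHT JOIN keeps every row from `items`; unmatched rows get NULL for `bins`'s columns.
Matching on t1.bin_id = t2.bin_id.
Matched pairs: 3; unmatched t2 rows kept: 4.

(11, 11); (11, 11); (11, 11); (NULL, 4); (NULL, 4); (NULL, 5); (NULL, 6)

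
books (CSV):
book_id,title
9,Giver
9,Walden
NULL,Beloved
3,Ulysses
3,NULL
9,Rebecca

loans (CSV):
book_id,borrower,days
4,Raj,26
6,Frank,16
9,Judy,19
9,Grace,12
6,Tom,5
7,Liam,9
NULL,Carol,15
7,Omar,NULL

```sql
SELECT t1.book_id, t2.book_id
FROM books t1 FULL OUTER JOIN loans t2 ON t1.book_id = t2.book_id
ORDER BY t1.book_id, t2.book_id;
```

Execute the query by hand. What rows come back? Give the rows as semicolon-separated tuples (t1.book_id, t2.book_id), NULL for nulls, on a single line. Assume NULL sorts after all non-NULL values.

(3, NULL); (3, NULL); (9, 9); (9, 9); (9, 9); (9, 9); (9, 9); (9, 9); (NULL, 4); (NULL, 6); (NULL, 6); (NULL, 7); (NULL, 7); (NULL, NULL); (NULL, NULL)

FULL OUTER JOIN keeps every row from both sides; unmatched rows get NULL for the other side's columns.
Matching on t1.book_id = t2.book_id. A NULL in a compared column never satisfies the condition.
- t1 row (book_id=9): matches 2 t2 row(s) → 2 output row(s).
- t1 row (book_id=9): matches 2 t2 row(s) → 2 output row(s).
- t1 row (book_id=NULL): no match → kept, t2 columns NULL.
- t1 row (book_id=3): no match → kept, t2 columns NULL.
- t1 row (book_id=3): no match → kept, t2 columns NULL.
- t1 row (book_id=9): matches 2 t2 row(s) → 2 output row(s).
- 6 row(s) from t2 found no t1 partner → padded with NULL.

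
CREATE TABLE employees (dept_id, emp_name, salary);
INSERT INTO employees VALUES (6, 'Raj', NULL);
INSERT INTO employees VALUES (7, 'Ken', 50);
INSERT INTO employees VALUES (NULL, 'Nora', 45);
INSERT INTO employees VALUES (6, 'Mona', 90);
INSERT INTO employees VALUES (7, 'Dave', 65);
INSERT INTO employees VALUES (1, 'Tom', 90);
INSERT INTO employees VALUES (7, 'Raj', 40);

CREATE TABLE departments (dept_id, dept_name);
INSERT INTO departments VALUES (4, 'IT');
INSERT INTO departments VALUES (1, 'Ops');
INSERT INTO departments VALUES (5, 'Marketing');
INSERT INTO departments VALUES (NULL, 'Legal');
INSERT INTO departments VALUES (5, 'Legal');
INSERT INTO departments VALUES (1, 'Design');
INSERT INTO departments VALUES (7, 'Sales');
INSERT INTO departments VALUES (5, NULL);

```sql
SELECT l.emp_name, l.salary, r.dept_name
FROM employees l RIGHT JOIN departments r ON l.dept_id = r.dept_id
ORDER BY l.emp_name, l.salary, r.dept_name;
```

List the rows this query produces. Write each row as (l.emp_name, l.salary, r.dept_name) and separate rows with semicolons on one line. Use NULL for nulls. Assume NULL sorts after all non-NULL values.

RIGHT JOIN keeps every row from `departments`; unmatched rows get NULL for `employees`'s columns.
Matching on l.dept_id = r.dept_id. A NULL in a compared column never satisfies the condition.
- l (dept_id=6) has no partner in r.
- l (dept_id=7) pairs with 1 row(s) of r.
- l (dept_id=NULL) has no partner in r.
- l (dept_id=6) has no partner in r.
- l (dept_id=7) pairs with 1 row(s) of r.
- l (dept_id=1) pairs with 2 row(s) of r.
- l (dept_id=7) pairs with 1 row(s) of r.
- plus 5 unmatched r row(s), each kept with NULL l columns.
After projecting and ordering:
l.emp_name | l.salary | r.dept_name
Dave | 65 | Sales
Ken | 50 | Sales
Raj | 40 | Sales
Tom | 90 | Design
Tom | 90 | Ops
NULL | NULL | IT
NULL | NULL | Legal
NULL | NULL | Legal
NULL | NULL | Marketing
NULL | NULL | NULL

(Dave, 65, Sales); (Ken, 50, Sales); (Raj, 40, Sales); (Tom, 90, Design); (Tom, 90, Ops); (NULL, NULL, IT); (NULL, NULL, Legal); (NULL, NULL, Legal); (NULL, NULL, Marketing); (NULL, NULL, NULL)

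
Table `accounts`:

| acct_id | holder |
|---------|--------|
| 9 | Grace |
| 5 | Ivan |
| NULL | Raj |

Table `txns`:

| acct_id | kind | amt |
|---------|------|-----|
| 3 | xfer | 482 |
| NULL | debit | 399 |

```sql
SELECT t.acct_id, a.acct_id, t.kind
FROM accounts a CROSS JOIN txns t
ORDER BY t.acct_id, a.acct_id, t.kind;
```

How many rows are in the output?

CROSS JOIN pairs every row of `accounts` with every row of `txns`: 3 × 2 = 6 rows.

6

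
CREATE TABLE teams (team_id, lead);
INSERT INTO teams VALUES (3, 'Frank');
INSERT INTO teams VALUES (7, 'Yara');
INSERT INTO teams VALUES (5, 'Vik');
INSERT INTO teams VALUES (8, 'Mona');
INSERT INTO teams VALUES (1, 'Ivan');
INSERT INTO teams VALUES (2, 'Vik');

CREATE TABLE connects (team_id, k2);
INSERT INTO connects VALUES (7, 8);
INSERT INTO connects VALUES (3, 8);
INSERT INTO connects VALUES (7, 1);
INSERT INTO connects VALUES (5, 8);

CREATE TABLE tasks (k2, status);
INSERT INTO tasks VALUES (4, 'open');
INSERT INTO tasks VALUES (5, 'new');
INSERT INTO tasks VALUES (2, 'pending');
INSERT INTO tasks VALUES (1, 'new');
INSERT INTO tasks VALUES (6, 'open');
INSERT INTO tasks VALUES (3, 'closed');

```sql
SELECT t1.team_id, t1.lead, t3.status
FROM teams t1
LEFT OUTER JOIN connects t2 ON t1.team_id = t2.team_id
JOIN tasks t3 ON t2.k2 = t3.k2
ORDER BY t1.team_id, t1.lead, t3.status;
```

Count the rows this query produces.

Joins associate left-to-right: teams LEFT JOIN connects on team_id gives 7 intermediate row(s).
Then INNER JOIN `tasks t3` on k2: keep only rows whose t2.k2 appears in t3.
Result: 1 row(s).

1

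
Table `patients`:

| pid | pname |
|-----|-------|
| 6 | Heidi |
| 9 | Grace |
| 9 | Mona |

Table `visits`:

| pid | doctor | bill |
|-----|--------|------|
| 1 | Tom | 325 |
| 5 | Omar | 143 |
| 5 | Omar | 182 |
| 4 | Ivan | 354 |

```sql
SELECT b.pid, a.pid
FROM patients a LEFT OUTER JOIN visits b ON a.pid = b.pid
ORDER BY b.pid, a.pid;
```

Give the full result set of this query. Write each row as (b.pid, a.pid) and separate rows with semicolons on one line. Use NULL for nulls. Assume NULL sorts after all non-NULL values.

LEFT JOIN keeps every row from `patients`; unmatched rows get NULL for `visits`'s columns.
Matching on a.pid = b.pid.
- a[0] pid=6 → no match; kept with NULLs on the b side.
- a[1] pid=9 → no match; kept with NULLs on the b side.
- a[2] pid=9 → no match; kept with NULLs on the b side.
After projecting and ordering:
b.pid | a.pid
NULL | 6
NULL | 9
NULL | 9

(NULL, 6); (NULL, 9); (NULL, 9)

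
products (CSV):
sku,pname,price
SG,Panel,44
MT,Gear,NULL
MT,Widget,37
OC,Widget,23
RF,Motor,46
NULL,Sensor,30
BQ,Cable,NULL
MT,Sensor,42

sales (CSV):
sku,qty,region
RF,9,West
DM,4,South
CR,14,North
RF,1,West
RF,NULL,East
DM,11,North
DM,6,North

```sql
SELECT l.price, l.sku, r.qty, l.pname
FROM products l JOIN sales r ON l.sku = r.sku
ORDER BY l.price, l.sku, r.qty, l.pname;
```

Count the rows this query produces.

INNER JOIN keeps only pairs where the ON condition holds.
Matching on l.sku = r.sku. A NULL in a compared column never satisfies the condition.
- l[0] sku=SG → no match; dropped.
- l[1] sku=MT → no match; dropped.
- l[2] sku=MT → no match; dropped.
- l[3] sku=OC → no match; dropped.
- l[4] sku=RF → 3 match(es) in r → 3 row(s).
- l[5] sku=NULL → no match; dropped.
- l[6] sku=BQ → no match; dropped.
- l[7] sku=MT → no match; dropped.
Total: 3 rows.

3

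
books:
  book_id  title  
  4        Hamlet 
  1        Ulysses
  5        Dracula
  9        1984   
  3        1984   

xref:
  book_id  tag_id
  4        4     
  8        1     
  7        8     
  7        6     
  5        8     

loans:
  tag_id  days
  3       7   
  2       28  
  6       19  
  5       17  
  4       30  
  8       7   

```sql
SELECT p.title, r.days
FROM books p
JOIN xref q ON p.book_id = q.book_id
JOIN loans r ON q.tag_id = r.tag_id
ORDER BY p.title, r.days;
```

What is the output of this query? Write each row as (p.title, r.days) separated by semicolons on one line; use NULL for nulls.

(Dracula, 7); (Hamlet, 30)

Step 1 — p INNER JOIN q on book_id → 2 row(s).
Then INNER JOIN `loans r` on tag_id: keep only rows whose q.tag_id appears in r.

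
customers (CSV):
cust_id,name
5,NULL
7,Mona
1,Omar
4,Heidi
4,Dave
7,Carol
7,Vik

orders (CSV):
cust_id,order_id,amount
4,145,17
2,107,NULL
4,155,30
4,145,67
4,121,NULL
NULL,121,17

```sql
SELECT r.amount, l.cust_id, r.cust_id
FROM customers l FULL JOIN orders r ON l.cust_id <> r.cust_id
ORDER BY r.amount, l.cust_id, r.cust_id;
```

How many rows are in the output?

FULL OUTER JOIN keeps every row from both sides; unmatched rows get NULL for the other side's columns.
Matching on l.cust_id <> r.cust_id. A NULL in a compared column never satisfies the condition.
- l (cust_id=5) pairs with 5 row(s) of r.
- l (cust_id=7) pairs with 5 row(s) of r.
- l (cust_id=1) pairs with 5 row(s) of r.
- l (cust_id=4) pairs with 1 row(s) of r.
- l (cust_id=4) pairs with 1 row(s) of r.
- l (cust_id=7) pairs with 5 row(s) of r.
- l (cust_id=7) pairs with 5 row(s) of r.
- 1 r row(s) had no l match → kept, l columns NULL.
Total: 27 matched + 1 padded = 28 rows.

28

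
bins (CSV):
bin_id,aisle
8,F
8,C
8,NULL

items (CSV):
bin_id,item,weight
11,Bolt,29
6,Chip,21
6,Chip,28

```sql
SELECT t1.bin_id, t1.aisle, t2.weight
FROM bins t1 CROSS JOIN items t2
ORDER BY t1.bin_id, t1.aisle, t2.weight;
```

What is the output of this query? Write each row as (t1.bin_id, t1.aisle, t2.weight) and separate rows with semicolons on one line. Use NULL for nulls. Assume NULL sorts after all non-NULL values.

(8, C, 21); (8, C, 28); (8, C, 29); (8, F, 21); (8, F, 28); (8, F, 29); (8, NULL, 21); (8, NULL, 28); (8, NULL, 29)

CROSS JOIN pairs every row of `bins` with every row of `items`: 3 × 3 = 9 rows.
After projecting and ordering:
t1.bin_id | t1.aisle | t2.weight
8 | C | 21
8 | C | 28
8 | C | 29
8 | F | 21
8 | F | 28
8 | F | 29
8 | NULL | 21
8 | NULL | 28
8 | NULL | 29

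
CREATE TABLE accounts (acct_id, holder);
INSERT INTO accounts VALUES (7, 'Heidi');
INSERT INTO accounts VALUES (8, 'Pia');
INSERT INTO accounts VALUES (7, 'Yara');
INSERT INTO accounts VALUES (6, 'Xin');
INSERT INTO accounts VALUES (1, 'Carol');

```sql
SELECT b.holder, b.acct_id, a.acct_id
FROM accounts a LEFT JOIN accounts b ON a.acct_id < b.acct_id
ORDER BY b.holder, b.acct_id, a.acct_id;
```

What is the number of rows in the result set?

LEFT JOIN keeps every row from `accounts a`; unmatched rows get NULL for `accounts b`'s columns.
Matching on a.acct_id < b.acct_id.
Matched pairs: 9; unmatched a rows kept: 1.
Total: 9 matched + 1 padded = 10 rows.

10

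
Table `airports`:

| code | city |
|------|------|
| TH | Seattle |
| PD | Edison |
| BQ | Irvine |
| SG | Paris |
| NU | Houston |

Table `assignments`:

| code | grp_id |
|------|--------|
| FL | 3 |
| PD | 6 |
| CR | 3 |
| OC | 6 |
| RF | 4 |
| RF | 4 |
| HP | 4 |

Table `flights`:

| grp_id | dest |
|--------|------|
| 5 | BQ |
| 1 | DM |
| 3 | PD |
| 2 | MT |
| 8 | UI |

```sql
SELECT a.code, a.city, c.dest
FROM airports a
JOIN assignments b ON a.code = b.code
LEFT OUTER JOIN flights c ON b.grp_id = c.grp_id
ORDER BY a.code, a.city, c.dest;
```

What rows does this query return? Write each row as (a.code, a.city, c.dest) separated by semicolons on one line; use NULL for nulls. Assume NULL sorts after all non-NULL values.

(PD, Edison, NULL)

Joins associate left-to-right: airports INNER JOIN assignments on code gives 1 intermediate row(s).
Then LEFT JOIN `flights c` on grp_id: each of those 1 rows is kept; rows whose b.grp_id has no match in c get NULL for c's columns.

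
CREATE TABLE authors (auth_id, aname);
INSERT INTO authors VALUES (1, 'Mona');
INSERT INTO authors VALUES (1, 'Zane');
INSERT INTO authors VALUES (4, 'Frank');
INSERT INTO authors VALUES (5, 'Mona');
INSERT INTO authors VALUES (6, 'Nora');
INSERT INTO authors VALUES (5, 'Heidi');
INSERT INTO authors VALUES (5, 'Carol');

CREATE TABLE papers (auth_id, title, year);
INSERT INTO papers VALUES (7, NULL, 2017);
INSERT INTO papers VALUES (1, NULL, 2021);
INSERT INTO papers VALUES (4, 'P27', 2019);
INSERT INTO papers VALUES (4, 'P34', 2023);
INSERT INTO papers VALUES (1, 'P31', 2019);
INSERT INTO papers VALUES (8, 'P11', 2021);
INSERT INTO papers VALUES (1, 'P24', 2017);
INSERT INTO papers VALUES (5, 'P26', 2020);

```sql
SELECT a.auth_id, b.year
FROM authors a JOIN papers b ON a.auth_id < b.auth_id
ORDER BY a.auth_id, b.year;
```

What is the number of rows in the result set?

21

INNER JOIN keeps only pairs where the ON condition holds.
Matching on a.auth_id < b.auth_id.
- a (auth_id=1) pairs with 5 row(s) of b.
- a (auth_id=1) pairs with 5 row(s) of b.
- a (auth_id=4) pairs with 3 row(s) of b.
- a (auth_id=5) pairs with 2 row(s) of b.
- a (auth_id=6) pairs with 2 row(s) of b.
- a (auth_id=5) pairs with 2 row(s) of b.
- a (auth_id=5) pairs with 2 row(s) of b.
Total: 21 rows.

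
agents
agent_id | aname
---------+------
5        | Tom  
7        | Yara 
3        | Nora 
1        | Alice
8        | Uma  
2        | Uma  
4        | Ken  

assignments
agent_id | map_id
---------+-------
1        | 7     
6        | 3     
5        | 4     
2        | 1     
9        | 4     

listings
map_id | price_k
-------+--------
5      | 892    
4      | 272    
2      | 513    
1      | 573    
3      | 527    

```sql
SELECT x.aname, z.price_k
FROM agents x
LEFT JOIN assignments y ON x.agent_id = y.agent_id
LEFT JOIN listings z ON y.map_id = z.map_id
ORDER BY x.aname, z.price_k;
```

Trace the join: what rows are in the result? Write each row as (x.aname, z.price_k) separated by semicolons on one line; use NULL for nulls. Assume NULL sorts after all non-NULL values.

Evaluate left to right. First `agents x LEFT JOIN assignments y` on agent_id: 7 row(s).
Then LEFT JOIN `listings z` on map_id: each of those 7 rows is kept; rows whose y.map_id has no match in z get NULL for z's columns.

(Alice, NULL); (Ken, NULL); (Nora, NULL); (Tom, 272); (Uma, 573); (Uma, NULL); (Yara, NULL)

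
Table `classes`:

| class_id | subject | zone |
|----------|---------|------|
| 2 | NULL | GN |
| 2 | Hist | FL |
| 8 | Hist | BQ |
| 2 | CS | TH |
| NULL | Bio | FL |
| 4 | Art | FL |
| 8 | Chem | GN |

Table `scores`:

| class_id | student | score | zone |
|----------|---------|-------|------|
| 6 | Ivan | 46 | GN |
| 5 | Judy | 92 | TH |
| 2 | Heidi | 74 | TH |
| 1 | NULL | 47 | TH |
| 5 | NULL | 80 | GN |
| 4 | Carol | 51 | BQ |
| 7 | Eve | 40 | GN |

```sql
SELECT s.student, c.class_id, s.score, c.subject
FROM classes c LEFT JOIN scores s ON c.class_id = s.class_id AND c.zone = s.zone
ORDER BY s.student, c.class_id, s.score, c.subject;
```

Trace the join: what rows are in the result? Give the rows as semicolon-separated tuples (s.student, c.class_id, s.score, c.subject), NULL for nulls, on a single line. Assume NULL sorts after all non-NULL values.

LEFT JOIN keeps every row from `classes`; unmatched rows get NULL for `scores`'s columns.
Matching on c.class_id = s.class_id AND c.zone = s.zone. A NULL in a compared column never satisfies the condition.
Matched pairs: 1; unmatched c rows kept: 6.

(Heidi, 2, 74, CS); (NULL, 2, NULL, Hist); (NULL, 2, NULL, NULL); (NULL, 4, NULL, Art); (NULL, 8, NULL, Chem); (NULL, 8, NULL, Hist); (NULL, NULL, NULL, Bio)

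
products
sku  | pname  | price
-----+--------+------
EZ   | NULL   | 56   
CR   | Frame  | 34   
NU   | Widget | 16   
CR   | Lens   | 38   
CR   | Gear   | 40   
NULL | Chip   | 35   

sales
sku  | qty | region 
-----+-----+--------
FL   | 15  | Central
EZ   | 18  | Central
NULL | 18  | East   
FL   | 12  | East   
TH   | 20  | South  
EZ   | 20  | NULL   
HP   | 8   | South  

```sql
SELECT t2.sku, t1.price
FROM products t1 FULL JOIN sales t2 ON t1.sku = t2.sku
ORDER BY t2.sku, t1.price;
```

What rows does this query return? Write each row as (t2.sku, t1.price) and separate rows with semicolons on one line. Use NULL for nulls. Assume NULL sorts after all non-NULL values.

(EZ, 56); (EZ, 56); (FL, NULL); (FL, NULL); (HP, NULL); (TH, NULL); (NULL, 16); (NULL, 34); (NULL, 35); (NULL, 38); (NULL, 40); (NULL, NULL)

FULL OUTER JOIN keeps every row from both sides; unmatched rows get NULL for the other side's columns.
Matching on t1.sku = t2.sku. A NULL in a compared column never satisfies the condition.
- t1[0] sku=EZ → 2 match(es) in t2 → 2 row(s).
- t1[1] sku=CR → no match; kept with NULLs on the t2 side.
- t1[2] sku=NU → no match; kept with NULLs on the t2 side.
- t1[3] sku=CR → no match; kept with NULLs on the t2 side.
- t1[4] sku=CR → no match; kept with NULLs on the t2 side.
- t1[5] sku=NULL → no match; kept with NULLs on the t2 side.
- 5 t2 row(s) had no t1 match → kept, t1 columns NULL.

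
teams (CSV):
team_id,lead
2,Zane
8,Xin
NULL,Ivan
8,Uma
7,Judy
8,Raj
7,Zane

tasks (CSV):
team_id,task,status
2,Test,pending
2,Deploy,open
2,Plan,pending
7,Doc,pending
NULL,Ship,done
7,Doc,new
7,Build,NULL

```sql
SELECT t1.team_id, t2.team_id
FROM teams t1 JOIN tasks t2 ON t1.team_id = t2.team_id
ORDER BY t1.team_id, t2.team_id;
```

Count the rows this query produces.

INNER JOIN keeps only pairs where the ON condition holds.
Matching on t1.team_id = t2.team_id. A NULL in a compared column never satisfies the condition.
- t1 (team_id=2) pairs with 3 row(s) of t2.
- t1 (team_id=8) has no partner → excluded.
- t1 (team_id=NULL) has no partner → excluded.
- t1 (team_id=8) has no partner → excluded.
- t1 (team_id=7) pairs with 3 row(s) of t2.
- t1 (team_id=8) has no partner → excluded.
- t1 (team_id=7) pairs with 3 row(s) of t2.
Total: 9 rows.

9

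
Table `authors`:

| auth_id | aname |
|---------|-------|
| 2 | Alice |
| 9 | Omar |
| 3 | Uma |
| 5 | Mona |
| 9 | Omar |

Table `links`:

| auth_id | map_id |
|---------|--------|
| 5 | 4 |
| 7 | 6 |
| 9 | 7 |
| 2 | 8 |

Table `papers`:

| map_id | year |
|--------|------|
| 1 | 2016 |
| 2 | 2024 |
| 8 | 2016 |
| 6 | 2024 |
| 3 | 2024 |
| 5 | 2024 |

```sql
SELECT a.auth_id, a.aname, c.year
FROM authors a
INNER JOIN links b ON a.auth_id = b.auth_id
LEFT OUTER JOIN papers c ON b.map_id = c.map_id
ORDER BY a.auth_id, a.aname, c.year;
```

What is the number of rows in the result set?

Evaluate left to right. First `authors a INNER JOIN links b` on auth_id: 4 row(s).
Then LEFT JOIN `papers c` on map_id: each of those 4 rows is kept; rows whose b.map_id has no match in c get NULL for c's columns.
Result: 4 row(s).

4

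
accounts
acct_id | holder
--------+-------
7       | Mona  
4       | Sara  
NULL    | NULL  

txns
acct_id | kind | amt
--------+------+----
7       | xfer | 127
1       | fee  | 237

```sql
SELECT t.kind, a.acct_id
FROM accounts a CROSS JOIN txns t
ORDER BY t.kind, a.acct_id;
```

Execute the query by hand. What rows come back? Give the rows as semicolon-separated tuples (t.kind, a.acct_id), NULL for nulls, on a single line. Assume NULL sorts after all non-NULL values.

CROSS JOIN pairs every row of `accounts` with every row of `txns`: 3 × 2 = 6 rows.
After projecting and ordering:
t.kind | a.acct_id
fee | 4
fee | 7
fee | NULL
xfer | 4
xfer | 7
xfer | NULL

(fee, 4); (fee, 7); (fee, NULL); (xfer, 4); (xfer, 7); (xfer, NULL)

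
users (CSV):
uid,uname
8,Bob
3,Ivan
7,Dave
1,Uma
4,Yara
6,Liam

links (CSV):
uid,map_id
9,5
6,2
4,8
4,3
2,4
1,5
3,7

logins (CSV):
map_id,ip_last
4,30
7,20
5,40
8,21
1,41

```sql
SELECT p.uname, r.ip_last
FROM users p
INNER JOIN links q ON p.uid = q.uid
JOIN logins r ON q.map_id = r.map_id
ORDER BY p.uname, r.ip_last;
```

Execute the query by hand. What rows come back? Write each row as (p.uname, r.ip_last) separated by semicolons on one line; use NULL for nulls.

Evaluate left to right. First `users p INNER JOIN links q` on uid: 5 row(s).
Then INNER JOIN `logins r` on map_id: keep only rows whose q.map_id appears in r.

(Ivan, 20); (Uma, 40); (Yara, 21)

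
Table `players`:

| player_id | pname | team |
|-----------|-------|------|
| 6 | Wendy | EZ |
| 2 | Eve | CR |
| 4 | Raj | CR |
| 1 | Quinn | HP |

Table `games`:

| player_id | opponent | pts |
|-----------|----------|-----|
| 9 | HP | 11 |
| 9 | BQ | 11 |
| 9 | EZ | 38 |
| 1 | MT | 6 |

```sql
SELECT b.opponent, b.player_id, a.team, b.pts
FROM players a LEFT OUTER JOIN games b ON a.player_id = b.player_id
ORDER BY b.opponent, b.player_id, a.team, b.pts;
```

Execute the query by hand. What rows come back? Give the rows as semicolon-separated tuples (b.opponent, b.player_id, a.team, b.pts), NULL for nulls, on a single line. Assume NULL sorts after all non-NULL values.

(MT, 1, HP, 6); (NULL, NULL, CR, NULL); (NULL, NULL, CR, NULL); (NULL, NULL, EZ, NULL)

LEFT JOIN keeps every row from `players`; unmatched rows get NULL for `games`'s columns.
Matching on a.player_id = b.player_id.
- a[0] player_id=6 → no match; kept with NULLs on the b side.
- a[1] player_id=2 → no match; kept with NULLs on the b side.
- a[2] player_id=4 → no match; kept with NULLs on the b side.
- a[3] player_id=1 → 1 match(es) in b → 1 row(s).
After projecting and ordering:
b.opponent | b.player_id | a.team | b.pts
MT | 1 | HP | 6
NULL | NULL | CR | NULL
NULL | NULL | CR | NULL
NULL | NULL | EZ | NULL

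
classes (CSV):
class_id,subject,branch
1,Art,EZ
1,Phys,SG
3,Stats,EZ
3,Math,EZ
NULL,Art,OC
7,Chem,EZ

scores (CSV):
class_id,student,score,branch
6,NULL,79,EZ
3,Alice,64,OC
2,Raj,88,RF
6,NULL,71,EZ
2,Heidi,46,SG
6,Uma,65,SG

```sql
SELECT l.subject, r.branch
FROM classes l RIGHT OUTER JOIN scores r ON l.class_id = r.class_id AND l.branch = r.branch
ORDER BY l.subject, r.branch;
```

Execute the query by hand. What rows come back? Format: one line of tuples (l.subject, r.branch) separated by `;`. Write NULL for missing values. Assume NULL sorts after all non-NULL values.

(NULL, EZ); (NULL, EZ); (NULL, OC); (NULL, RF); (NULL, SG); (NULL, SG)

RIGHT JOIN keeps every row from `scores`; unmatched rows get NULL for `classes`'s columns.
Matching on l.class_id = r.class_id AND l.branch = r.branch. A NULL in a compared column never satisfies the condition.
Matched pairs: 0; unmatched r rows kept: 6.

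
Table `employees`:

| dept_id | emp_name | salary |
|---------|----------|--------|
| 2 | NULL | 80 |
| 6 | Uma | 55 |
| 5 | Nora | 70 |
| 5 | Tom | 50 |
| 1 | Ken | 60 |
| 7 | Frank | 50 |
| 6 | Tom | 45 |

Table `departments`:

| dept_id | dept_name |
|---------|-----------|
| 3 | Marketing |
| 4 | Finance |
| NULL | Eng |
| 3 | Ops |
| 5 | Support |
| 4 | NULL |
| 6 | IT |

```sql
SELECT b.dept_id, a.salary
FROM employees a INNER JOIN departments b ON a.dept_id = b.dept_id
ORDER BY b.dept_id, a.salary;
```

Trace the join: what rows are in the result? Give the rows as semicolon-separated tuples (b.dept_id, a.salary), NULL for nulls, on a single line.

INNER JOIN keeps only pairs where the ON condition holds.
Matching on a.dept_id = b.dept_id. A NULL in a compared column never satisfies the condition.
Matched pairs: 4.

(5, 50); (5, 70); (6, 45); (6, 55)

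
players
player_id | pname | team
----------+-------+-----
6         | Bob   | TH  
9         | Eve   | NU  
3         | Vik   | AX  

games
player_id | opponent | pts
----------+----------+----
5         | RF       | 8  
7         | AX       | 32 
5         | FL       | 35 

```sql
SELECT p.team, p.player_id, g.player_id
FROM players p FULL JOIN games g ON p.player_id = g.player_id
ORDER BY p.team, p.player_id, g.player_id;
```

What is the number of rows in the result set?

FULL OUTER JOIN keeps every row from both sides; unmatched rows get NULL for the other side's columns.
Matching on p.player_id = g.player_id.
- p[0] player_id=6 → no match; kept with NULLs on the g side.
- p[1] player_id=9 → no match; kept with NULLs on the g side.
- p[2] player_id=3 → no match; kept with NULLs on the g side.
- 3 g row(s) had no p match → kept, p columns NULL.
Total: 0 matched + 6 padded = 6 rows.

6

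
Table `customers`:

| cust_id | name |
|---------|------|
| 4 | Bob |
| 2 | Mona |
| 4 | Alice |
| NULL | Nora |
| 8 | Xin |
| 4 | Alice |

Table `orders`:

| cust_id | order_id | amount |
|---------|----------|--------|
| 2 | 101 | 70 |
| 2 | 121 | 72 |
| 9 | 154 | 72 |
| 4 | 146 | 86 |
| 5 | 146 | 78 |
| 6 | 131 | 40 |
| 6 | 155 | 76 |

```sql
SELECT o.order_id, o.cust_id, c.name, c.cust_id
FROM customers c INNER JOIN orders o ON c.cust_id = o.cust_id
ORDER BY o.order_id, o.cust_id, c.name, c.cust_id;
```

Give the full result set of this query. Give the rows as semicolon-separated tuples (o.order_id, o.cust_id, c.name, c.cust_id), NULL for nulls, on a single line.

(101, 2, Mona, 2); (121, 2, Mona, 2); (146, 4, Alice, 4); (146, 4, Alice, 4); (146, 4, Bob, 4)

INNER JOIN keeps only pairs where the ON condition holds.
Matching on c.cust_id = o.cust_id. A NULL in a compared column never satisfies the condition.
Matched pairs: 5.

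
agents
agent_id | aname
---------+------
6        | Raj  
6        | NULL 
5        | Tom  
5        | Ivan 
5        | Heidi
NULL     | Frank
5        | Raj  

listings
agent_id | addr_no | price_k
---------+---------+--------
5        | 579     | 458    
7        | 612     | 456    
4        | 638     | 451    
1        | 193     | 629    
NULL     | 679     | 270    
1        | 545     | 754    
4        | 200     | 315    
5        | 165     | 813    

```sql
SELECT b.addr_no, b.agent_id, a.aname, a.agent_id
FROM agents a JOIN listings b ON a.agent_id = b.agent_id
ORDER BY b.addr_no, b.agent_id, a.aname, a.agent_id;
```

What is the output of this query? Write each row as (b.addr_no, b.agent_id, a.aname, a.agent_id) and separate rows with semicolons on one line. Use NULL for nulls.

INNER JOIN keeps only pairs where the ON condition holds.
Matching on a.agent_id = b.agent_id. A NULL in a compared column never satisfies the condition.
- a row (agent_id=6): no match → dropped.
- a row (agent_id=6): no match → dropped.
- a row (agent_id=5): matches 2 b row(s) → 2 output row(s).
- a row (agent_id=5): matches 2 b row(s) → 2 output row(s).
- a row (agent_id=5): matches 2 b row(s) → 2 output row(s).
- a row (agent_id=NULL): no match → dropped.
- a row (agent_id=5): matches 2 b row(s) → 2 output row(s).
After projecting and ordering:
b.addr_no | b.agent_id | a.aname | a.agent_id
165 | 5 | Heidi | 5
165 | 5 | Ivan | 5
165 | 5 | Raj | 5
165 | 5 | Tom | 5
579 | 5 | Heidi | 5
579 | 5 | Ivan | 5
579 | 5 | Raj | 5
579 | 5 | Tom | 5

(165, 5, Heidi, 5); (165, 5, Ivan, 5); (165, 5, Raj, 5); (165, 5, Tom, 5); (579, 5, Heidi, 5); (579, 5, Ivan, 5); (579, 5, Raj, 5); (579, 5, Tom, 5)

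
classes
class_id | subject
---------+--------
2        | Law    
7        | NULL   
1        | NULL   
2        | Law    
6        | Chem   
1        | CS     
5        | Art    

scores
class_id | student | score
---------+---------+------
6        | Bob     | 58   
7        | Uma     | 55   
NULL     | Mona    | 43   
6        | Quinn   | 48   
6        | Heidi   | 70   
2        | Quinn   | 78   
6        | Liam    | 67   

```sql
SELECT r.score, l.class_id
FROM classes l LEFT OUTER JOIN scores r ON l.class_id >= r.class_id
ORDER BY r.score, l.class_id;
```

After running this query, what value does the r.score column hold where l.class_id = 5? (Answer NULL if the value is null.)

78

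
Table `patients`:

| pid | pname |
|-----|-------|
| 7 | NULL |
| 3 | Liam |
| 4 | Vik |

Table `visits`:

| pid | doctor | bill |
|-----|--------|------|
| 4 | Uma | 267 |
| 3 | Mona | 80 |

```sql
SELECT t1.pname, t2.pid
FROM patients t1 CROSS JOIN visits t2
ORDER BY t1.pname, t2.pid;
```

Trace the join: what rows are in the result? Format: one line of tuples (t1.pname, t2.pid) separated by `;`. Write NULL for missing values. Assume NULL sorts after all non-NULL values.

CROSS JOIN pairs every row of `patients` with every row of `visits`: 3 × 2 = 6 rows.
After projecting and ordering:
t1.pname | t2.pid
Liam | 3
Liam | 4
Vik | 3
Vik | 4
NULL | 3
NULL | 4

(Liam, 3); (Liam, 4); (Vik, 3); (Vik, 4); (NULL, 3); (NULL, 4)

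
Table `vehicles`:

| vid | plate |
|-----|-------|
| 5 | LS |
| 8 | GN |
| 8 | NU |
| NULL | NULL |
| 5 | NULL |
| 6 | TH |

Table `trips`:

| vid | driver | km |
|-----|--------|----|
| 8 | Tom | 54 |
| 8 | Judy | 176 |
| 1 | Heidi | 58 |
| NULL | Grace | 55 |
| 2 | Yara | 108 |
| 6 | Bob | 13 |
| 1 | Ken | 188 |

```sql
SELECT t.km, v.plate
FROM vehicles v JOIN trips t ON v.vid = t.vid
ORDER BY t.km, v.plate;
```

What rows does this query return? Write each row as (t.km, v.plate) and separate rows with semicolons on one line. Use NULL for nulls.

INNER JOIN keeps only pairs where the ON condition holds.
Matching on v.vid = t.vid. A NULL in a compared column never satisfies the condition.
Matched pairs: 5.

(13, TH); (54, GN); (54, NU); (176, GN); (176, NU)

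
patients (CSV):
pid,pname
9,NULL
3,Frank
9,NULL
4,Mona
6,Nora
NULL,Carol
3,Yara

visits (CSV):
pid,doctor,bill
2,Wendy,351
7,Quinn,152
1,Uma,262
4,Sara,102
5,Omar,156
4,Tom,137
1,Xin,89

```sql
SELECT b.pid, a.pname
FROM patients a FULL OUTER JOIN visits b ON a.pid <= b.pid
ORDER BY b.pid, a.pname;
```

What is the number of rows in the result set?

19

FULL OUTER JOIN keeps every row from both sides; unmatched rows get NULL for the other side's columns.
Matching on a.pid <= b.pid. A NULL in a compared column never satisfies the condition.
- a[0] pid=9 → no match; kept with NULLs on the b side.
- a[1] pid=3 → 4 match(es) in b → 4 row(s).
- a[2] pid=9 → no match; kept with NULLs on the b side.
- a[3] pid=4 → 4 match(es) in b → 4 row(s).
- a[4] pid=6 → 1 match(es) in b → 1 row(s).
- a[5] pid=NULL → no match; kept with NULLs on the b side.
- a[6] pid=3 → 4 match(es) in b → 4 row(s).
- 3 row(s) from b found no a partner → padded with NULL.
Total: 13 matched + 6 padded = 19 rows.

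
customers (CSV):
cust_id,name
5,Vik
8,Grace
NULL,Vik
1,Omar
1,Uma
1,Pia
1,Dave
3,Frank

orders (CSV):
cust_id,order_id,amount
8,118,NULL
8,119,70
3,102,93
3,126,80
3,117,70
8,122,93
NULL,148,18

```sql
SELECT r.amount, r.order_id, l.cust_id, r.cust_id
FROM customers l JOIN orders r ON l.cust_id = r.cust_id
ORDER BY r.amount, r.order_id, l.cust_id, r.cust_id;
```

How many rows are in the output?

6

INNER JOIN keeps only pairs where the ON condition holds.
Matching on l.cust_id = r.cust_id. A NULL in a compared column never satisfies the condition.
- cust_id=5: no matching r row, dropped.
- cust_id=8: 3 matching r row(s), so 3 row(s) emitted.
- cust_id=NULL: no matching r row, dropped.
- cust_id=1: no matching r row, dropped.
- cust_id=1: no matching r row, dropped.
- cust_id=1: no matching r row, dropped.
- cust_id=1: no matching r row, dropped.
- cust_id=3: 3 matching r row(s), so 3 row(s) emitted.
Total: 6 rows.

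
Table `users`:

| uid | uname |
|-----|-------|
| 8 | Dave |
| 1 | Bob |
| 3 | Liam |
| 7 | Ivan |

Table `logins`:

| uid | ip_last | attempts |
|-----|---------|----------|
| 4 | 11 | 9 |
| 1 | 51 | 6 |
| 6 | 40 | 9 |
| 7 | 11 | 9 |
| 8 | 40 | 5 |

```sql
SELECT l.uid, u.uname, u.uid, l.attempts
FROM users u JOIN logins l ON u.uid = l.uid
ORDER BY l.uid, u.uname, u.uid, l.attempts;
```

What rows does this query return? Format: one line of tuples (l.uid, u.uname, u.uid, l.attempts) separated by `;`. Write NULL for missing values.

(1, Bob, 1, 6); (7, Ivan, 7, 9); (8, Dave, 8, 5)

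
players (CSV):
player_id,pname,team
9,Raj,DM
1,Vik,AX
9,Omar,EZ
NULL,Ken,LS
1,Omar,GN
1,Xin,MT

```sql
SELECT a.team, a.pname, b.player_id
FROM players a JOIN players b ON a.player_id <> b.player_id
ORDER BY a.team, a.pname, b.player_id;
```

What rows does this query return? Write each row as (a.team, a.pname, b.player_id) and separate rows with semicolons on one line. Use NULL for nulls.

(AX, Vik, 9); (AX, Vik, 9); (DM, Raj, 1); (DM, Raj, 1); (DM, Raj, 1); (EZ, Omar, 1); (EZ, Omar, 1); (EZ, Omar, 1); (GN, Omar, 9); (GN, Omar, 9); (MT, Xin, 9); (MT, Xin, 9)

INNER JOIN keeps only pairs where the ON condition holds.
Matching on a.player_id <> b.player_id. A NULL in a compared column never satisfies the condition.
- player_id=9: 3 matching b row(s), so 3 row(s) emitted.
- player_id=1: 2 matching b row(s), so 2 row(s) emitted.
- player_id=9: 3 matching b row(s), so 3 row(s) emitted.
- player_id=NULL: no matching b row, dropped.
- player_id=1: 2 matching b row(s), so 2 row(s) emitted.
- player_id=1: 2 matching b row(s), so 2 row(s) emitted.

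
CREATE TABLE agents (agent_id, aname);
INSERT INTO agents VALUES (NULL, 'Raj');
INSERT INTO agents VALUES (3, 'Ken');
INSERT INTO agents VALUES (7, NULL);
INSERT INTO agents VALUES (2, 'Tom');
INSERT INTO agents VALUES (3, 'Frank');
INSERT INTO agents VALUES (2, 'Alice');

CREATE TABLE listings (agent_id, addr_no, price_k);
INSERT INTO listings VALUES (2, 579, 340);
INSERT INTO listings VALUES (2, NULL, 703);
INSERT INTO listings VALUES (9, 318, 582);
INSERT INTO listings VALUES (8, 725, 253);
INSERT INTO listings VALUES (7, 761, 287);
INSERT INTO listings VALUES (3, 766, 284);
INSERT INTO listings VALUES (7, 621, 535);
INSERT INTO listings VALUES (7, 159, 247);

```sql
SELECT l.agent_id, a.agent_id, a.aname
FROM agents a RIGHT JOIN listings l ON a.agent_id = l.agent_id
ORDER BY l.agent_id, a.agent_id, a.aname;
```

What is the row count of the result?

11

RIGHT JOIN keeps every row from `listings`; unmatched rows get NULL for `agents`'s columns.
Matching on a.agent_id = l.agent_id. A NULL in a compared column never satisfies the condition.
Matched pairs: 9; unmatched l rows kept: 2.
Total: 9 matched + 2 padded = 11 rows.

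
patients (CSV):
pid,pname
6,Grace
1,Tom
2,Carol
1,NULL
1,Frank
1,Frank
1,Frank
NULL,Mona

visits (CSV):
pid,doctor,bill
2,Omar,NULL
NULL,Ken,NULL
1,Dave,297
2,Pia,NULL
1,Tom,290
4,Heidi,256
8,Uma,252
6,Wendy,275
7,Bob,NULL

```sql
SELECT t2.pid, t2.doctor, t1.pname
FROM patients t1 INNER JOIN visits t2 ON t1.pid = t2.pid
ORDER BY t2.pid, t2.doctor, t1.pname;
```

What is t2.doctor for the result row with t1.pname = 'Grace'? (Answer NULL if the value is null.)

INNER JOIN keeps only pairs where the ON condition holds.
Matching on t1.pid = t2.pid. A NULL in a compared column never satisfies the condition.
Matched pairs: 13.

Wendy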